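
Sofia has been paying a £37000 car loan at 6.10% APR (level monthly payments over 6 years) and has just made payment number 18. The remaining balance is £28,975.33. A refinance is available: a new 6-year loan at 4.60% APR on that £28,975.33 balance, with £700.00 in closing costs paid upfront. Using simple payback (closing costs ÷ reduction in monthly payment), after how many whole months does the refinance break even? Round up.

5 months

Current payment = 37,000 × 6.1%/12 / (1 − (1+0.0050833)^−72) = £614.94.
Refinanced payment = 28,975.33 × 0.0038333 / (1 − (1+0.0038333)^−72) = £461.29.
Monthly savings = £614.94 − £461.29 = £153.65.
Break-even = £700.00 / £153.65 = 4.56 → 5 months.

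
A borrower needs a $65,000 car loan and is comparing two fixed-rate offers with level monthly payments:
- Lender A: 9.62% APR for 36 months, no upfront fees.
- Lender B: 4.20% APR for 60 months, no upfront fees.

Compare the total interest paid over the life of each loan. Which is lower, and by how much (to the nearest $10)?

Lender A: at 9.62% the monthly rate is 0.0080167, so the payment is 65,000 × 0.0080167 / (1 − 1.0080167^−36) = $2,085.79.
Total interest on Lender A = 36 × $2,085.79 − $65,000 = $10,088.44.
Lender B: monthly rate = 4.2%/12 = 0.0035000; payment = 65,000 × 0.0035000 / (1 − (1+0.0035000)^−60) = $1,202.95.
Total interest on Lender B = 60 × $1,202.95 − $65,000 = $7,177.00.
Lender B is lower by $2,911.44.

Lender B by $2,910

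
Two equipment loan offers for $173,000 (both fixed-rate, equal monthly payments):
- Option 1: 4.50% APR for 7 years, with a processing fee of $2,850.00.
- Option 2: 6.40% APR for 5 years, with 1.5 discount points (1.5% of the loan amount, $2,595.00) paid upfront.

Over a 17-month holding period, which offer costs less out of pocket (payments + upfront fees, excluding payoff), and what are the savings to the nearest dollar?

Option 1 by $16,271

Option 1: at 4.50% the monthly rate is 0.0037500, so the payment is 173,000 × 0.0037500 / (1 − 1.0037500^−84) = $2,404.73.
Option 2: at 6.40% the monthly rate is 0.0053333, so the payment is 173,000 × 0.0053333 / (1 − 1.0053333^−60) = $3,376.85.
Over 17 months: Option 1 costs 17 × $2,404.73 + $2,850.00 = $43,730.41; Option 2 costs 17 × $3,376.85 + $2,595.00 = $60,001.45.
Option 1 is cheaper by $60,001.45 − $43,730.41 = $16,271.04.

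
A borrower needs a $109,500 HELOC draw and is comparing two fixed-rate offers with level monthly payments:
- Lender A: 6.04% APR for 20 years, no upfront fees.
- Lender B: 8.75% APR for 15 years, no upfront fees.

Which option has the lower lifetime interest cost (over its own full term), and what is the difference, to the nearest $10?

Lender A by $8,110

Lender A: at 6.04% the monthly rate is 0.0050333, so the payment is 109,500 × 0.0050333 / (1 − 1.0050333^−240) = $787.02.
Total interest on Lender A = 240 × $787.02 − $109,500 = $79,384.80.
Lender B: at 8.75% the monthly rate is 0.0072917, so the payment is 109,500 × 0.0072917 / (1 − 1.0072917^−180) = $1,094.40.
Total interest on Lender B = 180 × $1,094.40 − $109,500 = $87,492.00.
Lender A is lower by $8,107.20.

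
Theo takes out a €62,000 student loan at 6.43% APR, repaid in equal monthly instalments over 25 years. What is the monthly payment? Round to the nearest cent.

Monthly rate = 6.43%/12 = 0.0053583; payment = 62,000 × 0.0053583 / (1 − (1+0.0053583)^−300) = €415.92.

€415.92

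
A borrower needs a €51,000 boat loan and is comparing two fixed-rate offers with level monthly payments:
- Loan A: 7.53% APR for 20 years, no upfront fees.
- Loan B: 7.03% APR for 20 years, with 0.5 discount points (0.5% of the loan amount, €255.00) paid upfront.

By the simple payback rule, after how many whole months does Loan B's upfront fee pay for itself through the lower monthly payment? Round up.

Loan A: at 7.53% the monthly rate is 0.0062750, so the payment is 51,000 × 0.0062750 / (1 − 1.0062750^−240) = €411.79.
Loan B: monthly rate = 7.03%/12 = 0.0058583; payment = 51,000 × 0.0058583 / (1 − (1+0.0058583)^−240) = €396.32.
Monthly savings = €411.79 − €396.32 = €15.47.
Break-even = €255.00 / €15.47 = 16.48 → 17 months.

17 months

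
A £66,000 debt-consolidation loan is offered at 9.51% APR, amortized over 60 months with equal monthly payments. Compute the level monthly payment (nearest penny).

£1,386.45

Monthly rate = 9.51%/12 = 0.0079250; payment = 66,000 × 0.0079250 / (1 − (1+0.0079250)^−60) = £1,386.45.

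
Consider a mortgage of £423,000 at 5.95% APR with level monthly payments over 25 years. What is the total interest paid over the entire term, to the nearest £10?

£390,740

Monthly rate = 5.95%/12 = 0.0049583; payment = 423,000 × 0.0049583 / (1 − (1+0.0049583)^−300) = £2,712.48.
Total paid = 300 × £2,712.48 = £813,744.00; interest = £813,744.00 − £423,000 = £390,744.00.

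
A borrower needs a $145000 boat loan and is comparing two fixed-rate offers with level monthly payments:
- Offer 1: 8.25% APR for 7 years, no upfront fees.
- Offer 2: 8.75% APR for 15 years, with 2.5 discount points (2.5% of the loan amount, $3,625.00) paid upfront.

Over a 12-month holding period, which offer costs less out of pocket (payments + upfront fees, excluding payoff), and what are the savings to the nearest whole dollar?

Offer 1: at 8.25% the monthly rate is 0.0068750, so the payment is 145,000 × 0.0068750 / (1 − 1.0068750^−84) = $2,278.10.
Offer 2: monthly rate = 8.75%/12 = 0.0072917; payment = 145,000 × 0.0072917 / (1 − (1+0.0072917)^−180) = $1,449.20.
Over 12 months: Offer 1 costs 12 × $2,278.10 = $27,337.20; Offer 2 costs 12 × $1,449.20 + $3,625.00 = $21,015.40.
Offer 2 is cheaper by $27,337.20 − $21,015.40 = $6,321.80.

Offer 2 by $6,322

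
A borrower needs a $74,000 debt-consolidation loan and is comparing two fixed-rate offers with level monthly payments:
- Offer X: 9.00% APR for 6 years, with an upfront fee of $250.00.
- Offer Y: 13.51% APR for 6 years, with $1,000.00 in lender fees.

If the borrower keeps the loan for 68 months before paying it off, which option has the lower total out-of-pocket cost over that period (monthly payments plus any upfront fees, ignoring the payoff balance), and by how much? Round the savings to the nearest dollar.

Offer X: monthly rate = 9%/12 = 0.0075000; payment = 74,000 × 0.0075000 / (1 − (1+0.0075000)^−72) = $1,333.89.
Offer Y: at 13.51% the monthly rate is 0.0112583, so the payment is 74,000 × 0.0112583 / (1 − 1.0112583^−72) = $1,505.48.
Over 68 months: Offer X costs 68 × $1,333.89 + $250.00 = $90,954.52; Offer Y costs 68 × $1,505.48 + $1,000.00 = $103,372.64.
Offer X is cheaper by $103,372.64 − $90,954.52 = $12,418.12.

Offer X by $12,418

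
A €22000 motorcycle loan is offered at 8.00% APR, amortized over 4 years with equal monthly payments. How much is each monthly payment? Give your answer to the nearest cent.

€537.08

Monthly rate = 8%/12 = 0.0066667; payment = 22,000 × 0.0066667 / (1 − (1+0.0066667)^−48) = €537.08.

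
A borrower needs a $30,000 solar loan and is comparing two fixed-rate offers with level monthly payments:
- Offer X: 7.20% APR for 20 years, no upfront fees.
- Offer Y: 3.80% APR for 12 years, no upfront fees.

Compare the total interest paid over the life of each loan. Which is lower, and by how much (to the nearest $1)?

Offer Y by $19,284

Offer X: at 7.20% the monthly rate is 0.0060000, so the payment is 30,000 × 0.0060000 / (1 − 1.0060000^−240) = $236.20.
Total interest on Offer X = 240 × $236.20 − $30,000 = $26,688.00.
Offer Y: at 3.80% the monthly rate is 0.0031667, so the payment is 30,000 × 0.0031667 / (1 − 1.0031667^−144) = $259.75.
Total interest on Offer Y = 144 × $259.75 − $30,000 = $7,404.00.
Offer Y is lower by $19,284.00.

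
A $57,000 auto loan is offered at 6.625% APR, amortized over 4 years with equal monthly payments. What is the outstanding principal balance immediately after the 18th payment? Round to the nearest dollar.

With monthly rate i = 6.625%/12 = 0.0055208, the balance after k of n payments is P · [(1+i)^n − (1+i)^k] / [(1+i)^n − 1].
(1+0.0055208)^48 = 1.30248134 and (1+0.0055208)^18 = 1.10417858, so the balance is 57,000 × (1.30248134 − 1.10417858) / (1.30248134 − 1) = $37,368.45.

$37,368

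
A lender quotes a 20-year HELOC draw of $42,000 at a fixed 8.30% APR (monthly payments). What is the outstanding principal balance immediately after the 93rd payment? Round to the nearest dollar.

With monthly rate i = 8.3%/12 = 0.0069167, the balance after k of n payments is P · [(1+i)^n − (1+i)^k] / [(1+i)^n − 1].
(1+0.0069167)^240 = 5.22934223 and (1+0.0069167)^93 = 1.89844595, so the balance is 42,000 × (5.22934223 − 1.89844595) / (5.22934223 − 1) = $33,077.87.

$33,078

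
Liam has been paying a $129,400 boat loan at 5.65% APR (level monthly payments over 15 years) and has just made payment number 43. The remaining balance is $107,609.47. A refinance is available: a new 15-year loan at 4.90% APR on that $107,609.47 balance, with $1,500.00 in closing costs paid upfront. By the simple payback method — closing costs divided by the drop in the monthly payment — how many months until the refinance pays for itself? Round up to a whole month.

Current payment = 129,400 × 5.65%/12 / (1 − (1+0.0047083)^−180) = $1,067.63.
Refinanced payment = 107,609.47 × 0.0040833 / (1 − (1+0.0040833)^−180) = $845.37.
Monthly savings = $1,067.63 − $845.37 = $222.26.
Break-even = $1,500.00 / $222.26 = 6.75 → 7 months.

7 months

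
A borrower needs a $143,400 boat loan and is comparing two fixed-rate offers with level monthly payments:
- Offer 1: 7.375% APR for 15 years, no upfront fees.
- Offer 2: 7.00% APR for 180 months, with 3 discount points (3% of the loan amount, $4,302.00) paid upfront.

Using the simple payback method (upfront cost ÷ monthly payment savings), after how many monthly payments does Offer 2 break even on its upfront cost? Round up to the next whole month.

Offer 1: monthly rate = 7.375%/12 = 0.0061458; payment = 143,400 × 0.0061458 / (1 − (1+0.0061458)^−180) = $1,319.17.
Offer 2: monthly rate = 7%/12 = 0.0058333; payment = 143,400 × 0.0058333 / (1 − (1+0.0058333)^−180) = $1,288.92.
Monthly savings = $1,319.17 − $1,288.92 = $30.25.
Break-even = $4,302.00 / $30.25 = 142.21 → 143 months.

143 months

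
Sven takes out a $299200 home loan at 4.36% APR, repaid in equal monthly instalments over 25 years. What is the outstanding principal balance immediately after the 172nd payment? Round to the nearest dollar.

$167,566

With monthly rate i = 4.36%/12 = 0.0036333, the balance after k of n payments is P · [(1+i)^n − (1+i)^k] / [(1+i)^n − 1].
(1+0.0036333)^300 = 2.96840454 and (1+0.0036333)^172 = 1.86600686, so the balance is 299,200 × (2.96840454 − 1.86600686) / (2.96840454 − 1) = $167,565.85.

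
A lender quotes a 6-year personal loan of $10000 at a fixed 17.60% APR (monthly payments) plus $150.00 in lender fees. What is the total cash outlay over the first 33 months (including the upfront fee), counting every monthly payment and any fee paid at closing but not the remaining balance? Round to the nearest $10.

Monthly rate = 17.6%/12 = 0.0146667; payment = 10,000 × 0.0146667 / (1 − (1+0.0146667)^−72) = $225.82.
Total outlay = 33 × $225.82 + $150.00 = $7,602.06.

$7,600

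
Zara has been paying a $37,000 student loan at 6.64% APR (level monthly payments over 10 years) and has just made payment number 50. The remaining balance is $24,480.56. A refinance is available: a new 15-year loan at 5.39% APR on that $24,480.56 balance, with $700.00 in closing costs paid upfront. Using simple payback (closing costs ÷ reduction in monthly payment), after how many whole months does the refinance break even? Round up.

Current payment = 37,000 × 6.64%/12 / (1 − (1+0.0055333)^−120) = $422.77.
Refinanced payment = 24,480.56 × 0.0044917 / (1 − (1+0.0044917)^−180) = $198.60.
Monthly savings = $422.77 − $198.60 = $224.17.
Break-even = $700.00 / $224.17 = 3.12 → 4 months.

4 months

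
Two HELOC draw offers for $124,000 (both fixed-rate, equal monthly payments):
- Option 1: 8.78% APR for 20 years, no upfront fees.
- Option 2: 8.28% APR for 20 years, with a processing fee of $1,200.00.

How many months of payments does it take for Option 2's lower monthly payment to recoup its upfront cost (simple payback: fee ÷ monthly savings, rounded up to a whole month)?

31 months

Option 1: monthly rate = 8.78%/12 = 0.0073167; payment = 124,000 × 0.0073167 / (1 − (1+0.0073167)^−240) = $1,098.18.
Option 2: monthly rate = 8.28%/12 = 0.0069000; payment = 124,000 × 0.0069000 / (1 − (1+0.0069000)^−240) = $1,058.90.
Monthly savings = $1,098.18 − $1,058.90 = $39.28.
Break-even = $1,200.00 / $39.28 = 30.55 → 31 months.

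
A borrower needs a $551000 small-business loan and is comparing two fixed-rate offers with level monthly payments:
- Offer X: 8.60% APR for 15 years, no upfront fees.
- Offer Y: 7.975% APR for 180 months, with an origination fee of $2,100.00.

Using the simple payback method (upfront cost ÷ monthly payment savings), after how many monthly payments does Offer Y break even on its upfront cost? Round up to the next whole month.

11 months

Offer X: monthly rate = 8.6%/12 = 0.0071667; payment = 551,000 × 0.0071667 / (1 − (1+0.0071667)^−180) = $5,458.26.
Offer Y: monthly rate = 7.975%/12 = 0.0066458; payment = 551,000 × 0.0066458 / (1 − (1+0.0066458)^−180) = $5,257.69.
Monthly savings = $5,458.26 − $5,257.69 = $200.57.
Break-even = $2,100.00 / $200.57 = 10.47 → 11 months.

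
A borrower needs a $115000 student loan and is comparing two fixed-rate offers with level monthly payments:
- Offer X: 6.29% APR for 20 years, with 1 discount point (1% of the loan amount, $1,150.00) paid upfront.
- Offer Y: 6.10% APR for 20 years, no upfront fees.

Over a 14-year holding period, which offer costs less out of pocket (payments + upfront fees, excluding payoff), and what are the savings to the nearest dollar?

Offer Y by $3,285

Offer X: monthly rate = 6.29%/12 = 0.0052417; payment = 115,000 × 0.0052417 / (1 − (1+0.0052417)^−240) = $843.25.
Offer Y: monthly rate = 6.1%/12 = 0.0050833; payment = 115,000 × 0.0050833 / (1 − (1+0.0050833)^−240) = $830.54.
Over 168 months: Offer X costs 168 × $843.25 + $1,150.00 = $142,816.00; Offer Y costs 168 × $830.54 = $139,530.72.
Offer Y is cheaper by $142,816.00 − $139,530.72 = $3,285.28.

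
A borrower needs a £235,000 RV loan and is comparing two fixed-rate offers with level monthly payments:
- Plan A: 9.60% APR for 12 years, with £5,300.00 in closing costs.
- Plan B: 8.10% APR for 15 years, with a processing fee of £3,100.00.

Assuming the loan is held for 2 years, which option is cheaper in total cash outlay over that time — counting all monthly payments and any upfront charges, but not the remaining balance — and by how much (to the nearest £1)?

Plan A: at 9.60% the monthly rate is 0.0080000, so the payment is 235,000 × 0.0080000 / (1 − 1.0080000^−144) = £2,754.40.
Plan B: at 8.10% the monthly rate is 0.0067500, so the payment is 235,000 × 0.0067500 / (1 − 1.0067500^−180) = £2,259.37.
Over 24 months: Plan A costs 24 × £2,754.40 + £5,300.00 = £71,405.60; Plan B costs 24 × £2,259.37 + £3,100.00 = £57,324.88.
Plan B is cheaper by £71,405.60 − £57,324.88 = £14,080.72.

Plan B by £14,081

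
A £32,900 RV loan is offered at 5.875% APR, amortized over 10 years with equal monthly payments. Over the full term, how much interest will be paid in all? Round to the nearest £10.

At 5.875% the monthly rate is 0.0048958, so the payment is 32,900 × 0.0048958 / (1 − 1.0048958^−120) = £363.20.
Total paid = 120 × £363.20 = £43,584.00; interest = £43,584.00 − £32,900 = £10,684.00.

£10,680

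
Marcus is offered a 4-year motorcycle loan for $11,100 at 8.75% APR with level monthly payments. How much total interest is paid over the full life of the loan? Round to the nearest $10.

At 8.75% the monthly rate is 0.0072917, so the payment is 11,100 × 0.0072917 / (1 − 1.0072917^−48) = $274.91.
Total paid = 48 × $274.91 = $13,195.68; interest = $13,195.68 − $11,100 = $2,095.68.

$2,100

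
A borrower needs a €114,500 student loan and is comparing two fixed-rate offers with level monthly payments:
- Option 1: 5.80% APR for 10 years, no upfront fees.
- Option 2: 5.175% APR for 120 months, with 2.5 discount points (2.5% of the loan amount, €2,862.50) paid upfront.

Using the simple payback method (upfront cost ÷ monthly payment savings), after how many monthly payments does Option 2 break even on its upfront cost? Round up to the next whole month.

Option 1: monthly rate = 5.8%/12 = 0.0048333; payment = 114,500 × 0.0048333 / (1 − (1+0.0048333)^−120) = €1,259.72.
Option 2: at 5.175% the monthly rate is 0.0043125, so the payment is 114,500 × 0.0043125 / (1 − 1.0043125^−120) = €1,224.27.
Monthly savings = €1,259.72 − €1,224.27 = €35.45.
Break-even = €2,862.50 / €35.45 = 80.75 → 81 months.

81 months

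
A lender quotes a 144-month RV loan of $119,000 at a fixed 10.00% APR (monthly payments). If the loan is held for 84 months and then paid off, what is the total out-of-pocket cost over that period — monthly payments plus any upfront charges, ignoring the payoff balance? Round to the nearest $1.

At 10.00% the monthly rate is 0.0083333, so the payment is 119,000 × 0.0083333 / (1 − 1.0083333^−144) = $1,422.14.
Total outlay = 84 × $1,422.14 = $119,459.76.

$119,460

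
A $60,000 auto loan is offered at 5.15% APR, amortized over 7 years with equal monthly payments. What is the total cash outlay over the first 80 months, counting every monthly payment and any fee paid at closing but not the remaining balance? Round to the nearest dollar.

At 5.15% the monthly rate is 0.0042917, so the payment is 60,000 × 0.0042917 / (1 − 1.0042917^−84) = $852.27.
Total outlay = 80 × $852.27 = $68,181.60.

$68,182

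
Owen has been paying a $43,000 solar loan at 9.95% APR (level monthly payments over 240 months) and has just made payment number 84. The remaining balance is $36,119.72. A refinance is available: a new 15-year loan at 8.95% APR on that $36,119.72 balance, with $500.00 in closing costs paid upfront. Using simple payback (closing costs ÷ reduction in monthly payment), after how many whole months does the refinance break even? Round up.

11 months

Current payment = 43,000 × 9.95%/12 / (1 − (1+0.0082917)^−240) = $413.54.
Refinanced payment = 36,119.72 × 0.0074583 / (1 − (1+0.0074583)^−180) = $365.28.
Monthly savings = $413.54 − $365.28 = $48.26.
Break-even = $500.00 / $48.26 = 10.36 → 11 months.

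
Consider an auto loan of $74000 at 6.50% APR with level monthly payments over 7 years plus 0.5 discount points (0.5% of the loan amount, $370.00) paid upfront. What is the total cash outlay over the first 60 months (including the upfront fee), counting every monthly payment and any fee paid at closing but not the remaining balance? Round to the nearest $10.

At 6.50% the monthly rate is 0.0054167, so the payment is 74,000 × 0.0054167 / (1 − 1.0054167^−84) = $1,098.86.
Total outlay = 60 × $1,098.86 + $370.00 = $66,301.60.

$66,300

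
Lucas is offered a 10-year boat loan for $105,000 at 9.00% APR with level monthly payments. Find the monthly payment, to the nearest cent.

$1,330.10

At 9.00% the monthly rate is 0.0075000, so the payment is 105,000 × 0.0075000 / (1 − 1.0075000^−120) = $1,330.10.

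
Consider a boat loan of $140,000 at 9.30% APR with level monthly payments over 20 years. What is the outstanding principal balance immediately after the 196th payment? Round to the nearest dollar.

$47,818

With monthly rate i = 9.3%/12 = 0.0077500, the balance after k of n payments is P · [(1+i)^n − (1+i)^k] / [(1+i)^n − 1].
(1+0.0077500)^240 = 6.37784027 and (1+0.0077500)^196 = 4.54098574, so the balance is 140,000 × (6.37784027 − 4.54098574) / (6.37784027 − 1) = $47,818.38.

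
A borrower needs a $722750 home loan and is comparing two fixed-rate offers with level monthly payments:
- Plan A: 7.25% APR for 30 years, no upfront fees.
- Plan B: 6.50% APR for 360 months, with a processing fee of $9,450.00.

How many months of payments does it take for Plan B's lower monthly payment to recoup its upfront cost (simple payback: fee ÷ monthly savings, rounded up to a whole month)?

27 months

Plan A: monthly rate = 7.25%/12 = 0.0060417; payment = 722,750 × 0.0060417 / (1 − (1+0.0060417)^−360) = $4,930.43.
Plan B: monthly rate = 6.5%/12 = 0.0054167; payment = 722,750 × 0.0054167 / (1 − (1+0.0054167)^−360) = $4,568.27.
Monthly savings = $4,930.43 − $4,568.27 = $362.16.
Break-even = $9,450.00 / $362.16 = 26.09 → 27 months.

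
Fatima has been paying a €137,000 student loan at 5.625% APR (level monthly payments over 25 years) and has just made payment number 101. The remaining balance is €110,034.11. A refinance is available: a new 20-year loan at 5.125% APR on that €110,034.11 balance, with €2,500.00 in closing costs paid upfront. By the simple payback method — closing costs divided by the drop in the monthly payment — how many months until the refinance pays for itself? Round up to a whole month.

22 months

Current payment = 137,000 × 5.625%/12 / (1 − (1+0.0046875)^−300) = €851.56.
Refinanced payment = 110,034.11 × 0.0042708 / (1 − (1+0.0042708)^−240) = €733.80.
Monthly savings = €851.56 − €733.80 = €117.76.
Break-even = €2,500.00 / €117.76 = 21.23 → 22 months.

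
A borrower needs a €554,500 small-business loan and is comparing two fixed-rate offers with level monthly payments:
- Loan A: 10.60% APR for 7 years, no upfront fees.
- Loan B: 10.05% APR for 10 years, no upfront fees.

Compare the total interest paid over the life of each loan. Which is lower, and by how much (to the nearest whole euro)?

Loan A by €93,408

Loan A: monthly rate = 10.6%/12 = 0.0088333; payment = 554,500 × 0.0088333 / (1 − (1+0.0088333)^−84) = €9,378.17.
Total interest on Loan A = 84 × €9,378.17 − €554,500 = €233,266.28.
Loan B: at 10.05% the monthly rate is 0.0083750, so the payment is 554,500 × 0.0083750 / (1 − 1.0083750^−120) = €7,343.12.
Total interest on Loan B = 120 × €7,343.12 − €554,500 = €326,674.40.
Loan A is lower by €93,408.12.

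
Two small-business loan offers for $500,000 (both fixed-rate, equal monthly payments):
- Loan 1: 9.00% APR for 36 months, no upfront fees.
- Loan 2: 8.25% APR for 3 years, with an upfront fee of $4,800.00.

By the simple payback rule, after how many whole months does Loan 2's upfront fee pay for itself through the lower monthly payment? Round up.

28 months

Loan 1: monthly rate = 9%/12 = 0.0075000; payment = 500,000 × 0.0075000 / (1 − (1+0.0075000)^−36) = $15,899.87.
Loan 2: monthly rate = 8.25%/12 = 0.0068750; payment = 500,000 × 0.0068750 / (1 − (1+0.0068750)^−36) = $15,725.91.
Monthly savings = $15,899.87 − $15,725.91 = $173.96.
Break-even = $4,800.00 / $173.96 = 27.59 → 28 months.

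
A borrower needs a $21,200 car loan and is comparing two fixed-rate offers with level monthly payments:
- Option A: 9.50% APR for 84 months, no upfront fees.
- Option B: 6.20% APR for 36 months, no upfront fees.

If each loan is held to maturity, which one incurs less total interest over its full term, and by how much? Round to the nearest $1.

Option A: monthly rate = 9.5%/12 = 0.0079167; payment = 21,200 × 0.0079167 / (1 − (1+0.0079167)^−84) = $346.49.
Total interest on Option A = 84 × $346.49 − $21,200 = $7,905.16.
Option B: monthly rate = 6.2%/12 = 0.0051667; payment = 21,200 × 0.0051667 / (1 − (1+0.0051667)^−36) = $646.87.
Total interest on Option B = 36 × $646.87 − $21,200 = $2,087.32.
Option B is lower by $5,817.84.

Option B by $5,818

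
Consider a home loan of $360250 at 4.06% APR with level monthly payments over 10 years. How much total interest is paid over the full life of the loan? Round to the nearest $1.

$78,667

Monthly rate = 4.06%/12 = 0.0033833; payment = 360,250 × 0.0033833 / (1 − (1+0.0033833)^−120) = $3,657.64.
Total paid = 120 × $3,657.64 = $438,916.80; interest = $438,916.80 − $360,250 = $78,666.80.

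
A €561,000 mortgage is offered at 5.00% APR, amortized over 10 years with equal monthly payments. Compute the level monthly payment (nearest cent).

At 5.00% the monthly rate is 0.0041667, so the payment is 561,000 × 0.0041667 / (1 − 1.0041667^−120) = €5,950.28.

€5,950.28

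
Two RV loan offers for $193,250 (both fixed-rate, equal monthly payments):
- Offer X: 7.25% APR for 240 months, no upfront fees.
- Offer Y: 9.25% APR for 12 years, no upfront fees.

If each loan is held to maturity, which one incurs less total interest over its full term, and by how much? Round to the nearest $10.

Offer X: at 7.25% the monthly rate is 0.0060417, so the payment is 193,250 × 0.0060417 / (1 − 1.0060417^−240) = $1,527.40.
Total interest on Offer X = 240 × $1,527.40 − $193,250 = $173,326.00.
Offer Y: at 9.25% the monthly rate is 0.0077083, so the payment is 193,250 × 0.0077083 / (1 − 1.0077083^−144) = $2,226.54.
Total interest on Offer Y = 144 × $2,226.54 − $193,250 = $127,371.76.
Offer Y is lower by $45,954.24.

Offer Y by $45,950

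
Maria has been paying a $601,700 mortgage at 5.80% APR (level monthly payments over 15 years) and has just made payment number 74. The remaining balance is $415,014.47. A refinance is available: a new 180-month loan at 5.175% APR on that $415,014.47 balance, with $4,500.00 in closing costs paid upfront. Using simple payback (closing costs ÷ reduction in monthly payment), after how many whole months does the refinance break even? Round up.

Current payment = 601,700 × 5.8%/12 / (1 − (1+0.0048333)^−180) = $5,012.70.
Refinanced payment = 415,014.47 × 0.0043125 / (1 − (1+0.0043125)^−180) = $3,319.87.
Monthly savings = $5,012.70 − $3,319.87 = $1,692.83.
Break-even = $4,500.00 / $1,692.83 = 2.66 → 3 months.

3 months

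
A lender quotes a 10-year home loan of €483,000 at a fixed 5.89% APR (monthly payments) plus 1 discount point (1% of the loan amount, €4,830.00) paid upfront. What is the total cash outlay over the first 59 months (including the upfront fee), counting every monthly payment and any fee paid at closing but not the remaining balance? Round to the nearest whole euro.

Monthly rate = 5.89%/12 = 0.0049083; payment = 483,000 × 0.0049083 / (1 − (1+0.0049083)^−120) = €5,335.65.
Total outlay = 59 × €5,335.65 + €4,830.00 = €319,633.35.

€319,633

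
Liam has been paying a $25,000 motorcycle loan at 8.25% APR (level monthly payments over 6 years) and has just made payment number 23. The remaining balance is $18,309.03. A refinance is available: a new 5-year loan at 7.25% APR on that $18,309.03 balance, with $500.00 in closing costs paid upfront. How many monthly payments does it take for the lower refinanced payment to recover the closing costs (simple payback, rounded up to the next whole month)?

Current payment = 25,000 × 8.25%/12 / (1 − (1+0.0068750)^−72) = $441.39.
Refinanced payment = 18,309.03 × 0.0060417 / (1 − (1+0.0060417)^−60) = $364.70.
Monthly savings = $441.39 − $364.70 = $76.69.
Break-even = $500.00 / $76.69 = 6.52 → 7 months.

7 months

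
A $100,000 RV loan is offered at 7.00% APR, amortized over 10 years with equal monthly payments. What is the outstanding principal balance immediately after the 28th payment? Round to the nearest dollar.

$82,482

With monthly rate i = 7%/12 = 0.0058333, the balance after k of n payments is P · [(1+i)^n − (1+i)^k] / [(1+i)^n − 1].
(1+0.0058333)^120 = 2.00966138 and (1+0.0058333)^28 = 1.17687049, so the balance is 100,000 × (2.00966138 − 1.17687049) / (2.00966138 − 1) = $82,482.20.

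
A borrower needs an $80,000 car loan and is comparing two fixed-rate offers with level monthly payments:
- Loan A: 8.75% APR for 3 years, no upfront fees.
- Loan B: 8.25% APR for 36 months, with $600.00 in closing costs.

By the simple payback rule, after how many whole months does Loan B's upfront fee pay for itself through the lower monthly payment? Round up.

33 months

Loan A: monthly rate = 8.75%/12 = 0.0072917; payment = 80,000 × 0.0072917 / (1 − (1+0.0072917)^−36) = $2,534.68.
Loan B: monthly rate = 8.25%/12 = 0.0068750; payment = 80,000 × 0.0068750 / (1 − (1+0.0068750)^−36) = $2,516.15.
Monthly savings = $2,534.68 − $2,516.15 = $18.53.
Break-even = $600.00 / $18.53 = 32.38 → 33 months.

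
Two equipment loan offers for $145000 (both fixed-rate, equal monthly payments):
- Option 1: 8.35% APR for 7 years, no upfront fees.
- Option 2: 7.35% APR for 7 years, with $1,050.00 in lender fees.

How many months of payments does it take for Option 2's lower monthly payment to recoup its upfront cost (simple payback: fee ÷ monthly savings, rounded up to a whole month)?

Option 1: at 8.35% the monthly rate is 0.0069583, so the payment is 145,000 × 0.0069583 / (1 − 1.0069583^−84) = $2,285.37.
Option 2: at 7.35% the monthly rate is 0.0061250, so the payment is 145,000 × 0.0061250 / (1 − 1.0061250^−84) = $2,213.33.
Monthly savings = $2,285.37 − $2,213.33 = $72.04.
Break-even = $1,050.00 / $72.04 = 14.58 → 15 months.

15 months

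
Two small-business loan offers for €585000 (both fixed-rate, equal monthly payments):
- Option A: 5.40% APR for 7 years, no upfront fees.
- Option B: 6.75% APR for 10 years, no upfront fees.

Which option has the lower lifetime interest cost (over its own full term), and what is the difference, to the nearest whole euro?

Option A: monthly rate = 5.4%/12 = 0.0045000; payment = 585,000 × 0.0045000 / (1 − (1+0.0045000)^−84) = €8,378.74.
Total interest on Option A = 84 × €8,378.74 − €585,000 = €118,814.16.
Option B: monthly rate = 6.75%/12 = 0.0056250; payment = 585,000 × 0.0056250 / (1 − (1+0.0056250)^−120) = €6,717.21.
Total interest on Option B = 120 × €6,717.21 − €585,000 = €221,065.20.
Option A is lower by €102,251.04.

Option A by €102,251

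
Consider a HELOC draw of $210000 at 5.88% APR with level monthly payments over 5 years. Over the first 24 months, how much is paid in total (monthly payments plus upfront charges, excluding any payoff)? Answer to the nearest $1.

At 5.88% the monthly rate is 0.0049000, so the payment is 210,000 × 0.0049000 / (1 − 1.0049000^−60) = $4,048.18.
Total outlay = 24 × $4,048.18 = $97,156.32.

$97,156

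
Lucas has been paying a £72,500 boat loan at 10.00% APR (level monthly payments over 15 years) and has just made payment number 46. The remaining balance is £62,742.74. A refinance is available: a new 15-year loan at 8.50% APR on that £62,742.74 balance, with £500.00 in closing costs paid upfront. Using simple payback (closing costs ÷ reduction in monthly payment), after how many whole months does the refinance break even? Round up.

Current payment = 72,500 × 10%/12 / (1 − (1+0.0083333)^−180) = £779.09.
Refinanced payment = 62,742.74 × 0.0070833 / (1 − (1+0.0070833)^−180) = £617.85.
Monthly savings = £779.09 − £617.85 = £161.24.
Break-even = £500.00 / £161.24 = 3.10 → 4 months.

4 months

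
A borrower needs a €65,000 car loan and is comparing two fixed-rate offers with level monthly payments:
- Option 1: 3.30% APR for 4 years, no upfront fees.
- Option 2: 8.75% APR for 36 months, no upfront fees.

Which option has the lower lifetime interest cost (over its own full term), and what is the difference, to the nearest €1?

Option 1: at 3.30% the monthly rate is 0.0027500, so the payment is 65,000 × 0.0027500 / (1 − 1.0027500^−48) = €1,447.37.
Total interest on Option 1 = 48 × €1,447.37 − €65,000 = €4,473.76.
Option 2: monthly rate = 8.75%/12 = 0.0072917; payment = 65,000 × 0.0072917 / (1 − (1+0.0072917)^−36) = €2,059.43.
Total interest on Option 2 = 36 × €2,059.43 − €65,000 = €9,139.48.
Option 1 is lower by €4,665.72.

Option 1 by €4,666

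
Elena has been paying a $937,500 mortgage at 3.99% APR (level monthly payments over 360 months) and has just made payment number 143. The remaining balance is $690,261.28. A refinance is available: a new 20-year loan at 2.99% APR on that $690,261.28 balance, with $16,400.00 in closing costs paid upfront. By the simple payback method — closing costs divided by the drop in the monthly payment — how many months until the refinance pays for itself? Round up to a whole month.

Current payment = 937,500 × 3.99%/12 / (1 − (1+0.0033250)^−360) = $4,470.37.
Refinanced payment = 690,261.28 × 0.0024917 / (1 − (1+0.0024917)^−240) = $3,824.72.
Monthly savings = $4,470.37 − $3,824.72 = $645.65.
Break-even = $16,400.00 / $645.65 = 25.40 → 26 months.

26 months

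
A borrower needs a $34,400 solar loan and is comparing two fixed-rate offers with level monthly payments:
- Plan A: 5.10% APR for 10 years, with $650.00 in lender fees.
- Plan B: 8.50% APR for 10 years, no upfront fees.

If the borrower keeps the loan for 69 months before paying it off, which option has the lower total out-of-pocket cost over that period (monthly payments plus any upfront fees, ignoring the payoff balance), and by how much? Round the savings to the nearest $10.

Plan A: monthly rate = 5.1%/12 = 0.0042500; payment = 34,400 × 0.0042500 / (1 − (1+0.0042500)^−120) = $366.55.
Plan B: at 8.50% the monthly rate is 0.0070833, so the payment is 34,400 × 0.0070833 / (1 − 1.0070833^−120) = $426.51.
Over 69 months: Plan A costs 69 × $366.55 + $650.00 = $25,941.95; Plan B costs 69 × $426.51 = $29,429.19.
Plan A is cheaper by $29,429.19 − $25,941.95 = $3,487.24.

Plan A by $3,490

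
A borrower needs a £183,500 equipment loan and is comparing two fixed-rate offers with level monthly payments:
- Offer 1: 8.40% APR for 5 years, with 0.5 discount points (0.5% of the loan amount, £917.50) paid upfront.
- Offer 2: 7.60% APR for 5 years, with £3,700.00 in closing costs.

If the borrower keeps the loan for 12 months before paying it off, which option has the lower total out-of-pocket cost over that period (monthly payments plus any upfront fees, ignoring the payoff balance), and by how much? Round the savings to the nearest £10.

Offer 1 by £1,940

Offer 1: monthly rate = 8.4%/12 = 0.0070000; payment = 183,500 × 0.0070000 / (1 − (1+0.0070000)^−60) = £3,755.95.
Offer 2: monthly rate = 7.6%/12 = 0.0063333; payment = 183,500 × 0.0063333 / (1 − (1+0.0063333)^−60) = £3,685.69.
Over 12 months: Offer 1 costs 12 × £3,755.95 + £917.50 = £45,988.90; Offer 2 costs 12 × £3,685.69 + £3,700.00 = £47,928.28.
Offer 1 is cheaper by £47,928.28 − £45,988.90 = £1,939.38.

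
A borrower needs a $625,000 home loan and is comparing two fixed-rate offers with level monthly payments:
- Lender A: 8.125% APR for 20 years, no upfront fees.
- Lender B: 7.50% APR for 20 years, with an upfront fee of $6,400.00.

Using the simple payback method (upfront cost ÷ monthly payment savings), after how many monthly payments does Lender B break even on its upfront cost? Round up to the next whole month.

27 months

Lender A: at 8.125% the monthly rate is 0.0067708, so the payment is 625,000 × 0.0067708 / (1 − 1.0067708^−240) = $5,276.48.
Lender B: at 7.50% the monthly rate is 0.0062500, so the payment is 625,000 × 0.0062500 / (1 − 1.0062500^−240) = $5,034.96.
Monthly savings = $5,276.48 − $5,034.96 = $241.52.
Break-even = $6,400.00 / $241.52 = 26.50 → 27 months.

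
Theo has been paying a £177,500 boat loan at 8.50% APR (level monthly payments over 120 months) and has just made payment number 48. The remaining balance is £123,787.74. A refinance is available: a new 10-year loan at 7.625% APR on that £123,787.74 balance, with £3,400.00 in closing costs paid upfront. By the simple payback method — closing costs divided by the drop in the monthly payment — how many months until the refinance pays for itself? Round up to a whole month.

5 months

Current payment = 177,500 × 8.5%/12 / (1 − (1+0.0070833)^−120) = £2,200.75.
Refinanced payment = 123,787.74 × 0.0063542 / (1 − (1+0.0063542)^−120) = £1,477.47.
Monthly savings = £2,200.75 − £1,477.47 = £723.28.
Break-even = £3,400.00 / £723.28 = 4.70 → 5 months.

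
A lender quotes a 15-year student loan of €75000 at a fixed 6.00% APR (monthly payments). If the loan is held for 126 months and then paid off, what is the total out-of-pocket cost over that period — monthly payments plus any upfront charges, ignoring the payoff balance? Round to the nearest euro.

Monthly rate = 6%/12 = 0.0050000; payment = 75,000 × 0.0050000 / (1 − (1+0.0050000)^−180) = €632.89.
Total outlay = 126 × €632.89 = €79,744.14.

€79,744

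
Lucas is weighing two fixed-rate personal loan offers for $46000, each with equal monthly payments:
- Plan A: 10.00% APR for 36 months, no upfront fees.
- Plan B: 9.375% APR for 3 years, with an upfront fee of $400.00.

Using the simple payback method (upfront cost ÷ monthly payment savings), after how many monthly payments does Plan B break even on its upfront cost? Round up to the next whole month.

Plan A: monthly rate = 10%/12 = 0.0083333; payment = 46,000 × 0.0083333 / (1 − (1+0.0083333)^−36) = $1,484.29.
Plan B: monthly rate = 9.375%/12 = 0.0078125; payment = 46,000 × 0.0078125 / (1 − (1+0.0078125)^−36) = $1,470.83.
Monthly savings = $1,484.29 − $1,470.83 = $13.46.
Break-even = $400.00 / $13.46 = 29.72 → 30 months.

30 months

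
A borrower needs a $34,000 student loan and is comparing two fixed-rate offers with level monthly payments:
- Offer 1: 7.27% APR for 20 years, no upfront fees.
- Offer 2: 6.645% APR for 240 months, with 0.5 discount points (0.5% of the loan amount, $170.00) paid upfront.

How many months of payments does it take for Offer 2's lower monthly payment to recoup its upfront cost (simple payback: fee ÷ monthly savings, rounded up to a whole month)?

14 months

Offer 1: monthly rate = 7.27%/12 = 0.0060583; payment = 34,000 × 0.0060583 / (1 − (1+0.0060583)^−240) = $269.14.
Offer 2: monthly rate = 6.645%/12 = 0.0055375; payment = 34,000 × 0.0055375 / (1 − (1+0.0055375)^−240) = $256.41.
Monthly savings = $269.14 − $256.41 = $12.73.
Break-even = $170.00 / $12.73 = 13.35 → 14 months.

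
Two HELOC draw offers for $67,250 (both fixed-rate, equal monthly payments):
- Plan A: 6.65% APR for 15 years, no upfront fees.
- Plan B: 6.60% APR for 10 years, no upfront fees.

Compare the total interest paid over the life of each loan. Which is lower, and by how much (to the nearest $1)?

Plan B by $14,404

Plan A: monthly rate = 6.65%/12 = 0.0055417; payment = 67,250 × 0.0055417 / (1 − (1+0.0055417)^−180) = $591.38.
Total interest on Plan A = 180 × $591.38 − $67,250 = $39,198.40.
Plan B: monthly rate = 6.6%/12 = 0.0055000; payment = 67,250 × 0.0055000 / (1 − (1+0.0055000)^−120) = $767.04.
Total interest on Plan B = 120 × $767.04 − $67,250 = $24,794.80.
Plan B is lower by $14,403.60.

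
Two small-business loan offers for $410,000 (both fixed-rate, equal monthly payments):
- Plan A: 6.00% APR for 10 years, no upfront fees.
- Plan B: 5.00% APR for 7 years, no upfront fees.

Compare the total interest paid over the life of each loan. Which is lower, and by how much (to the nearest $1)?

Plan B by $59,449

Plan A: monthly rate = 6%/12 = 0.0050000; payment = 410,000 × 0.0050000 / (1 − (1+0.0050000)^−120) = $4,551.84.
Total interest on Plan A = 120 × $4,551.84 − $410,000 = $136,220.80.
Plan B: monthly rate = 5%/12 = 0.0041667; payment = 410,000 × 0.0041667 / (1 − (1+0.0041667)^−84) = $5,794.90.
Total interest on Plan B = 84 × $5,794.90 − $410,000 = $76,771.60.
Plan B is lower by $59,449.20.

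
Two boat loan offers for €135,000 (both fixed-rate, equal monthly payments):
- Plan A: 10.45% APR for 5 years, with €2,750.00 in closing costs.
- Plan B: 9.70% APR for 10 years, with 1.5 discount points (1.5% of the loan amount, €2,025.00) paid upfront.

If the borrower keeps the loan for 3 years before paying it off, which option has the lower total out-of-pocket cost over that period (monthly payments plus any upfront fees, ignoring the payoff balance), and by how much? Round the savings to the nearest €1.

Plan A: monthly rate = 10.45%/12 = 0.0087083; payment = 135,000 × 0.0087083 / (1 − (1+0.0087083)^−60) = €2,898.33.
Plan B: monthly rate = 9.7%/12 = 0.0080833; payment = 135,000 × 0.0080833 / (1 − (1+0.0080833)^−120) = €1,761.68.
Over 36 months: Plan A costs 36 × €2,898.33 + €2,750.00 = €107,089.88; Plan B costs 36 × €1,761.68 + €2,025.00 = €65,445.48.
Plan B is cheaper by €107,089.88 − €65,445.48 = €41,644.40.

Plan B by €41,644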